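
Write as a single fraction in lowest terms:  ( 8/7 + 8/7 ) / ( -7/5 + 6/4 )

160/7

Numerator: 8/7 + 8/7 = 16/7
Denominator: -7/5 + 6/4 = 1/10
Divide: (16/7) · (10) = 160/7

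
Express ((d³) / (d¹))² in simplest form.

Inside the bracket: d²
Raise to the power 2: d⁴

d⁴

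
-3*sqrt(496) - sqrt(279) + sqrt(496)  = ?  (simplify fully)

3*sqrt(496) = 12*sqrt(31); sqrt(279) = 3*sqrt(31); sqrt(496) = 4*sqrt(31)
Combine: (-12 - 3 + 4)·sqrt(31) = -11*sqrt(31)

-11*sqrt(31)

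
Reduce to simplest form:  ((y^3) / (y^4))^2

Inside the bracket: (y^-1)
Raise to the power 2: (y^-2)

y^(-2)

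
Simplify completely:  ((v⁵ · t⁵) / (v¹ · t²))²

t⁶*v⁸

Inside the bracket: v⁴ · t³
Raise to the power 2: v⁸ · t⁶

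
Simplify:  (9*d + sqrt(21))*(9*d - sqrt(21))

81*d^2 - 21

Difference of squares with P = 9*d, Q = sqrt(21).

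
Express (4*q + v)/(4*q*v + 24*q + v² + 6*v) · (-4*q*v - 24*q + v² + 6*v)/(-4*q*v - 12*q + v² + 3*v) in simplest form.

1/(v + 3)

Factor: 4*q*v + 24*q + v² + 6*v = (v + 6)·(4*q + v);  -4*q*v - 24*q + v² + 6*v = (-4*q + v)·(v + 6);  -4*q*v - 12*q + v² + 3*v = (-4*q + v)·(v + 3)
Cancel the common factors (4*q + v), (v + 6), (-4*q + v).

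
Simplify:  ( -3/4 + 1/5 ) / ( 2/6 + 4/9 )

-99/140

Numerator: -3/4 + 1/5 = -11/20
Denominator: 2/6 + 4/9 = 7/9
Divide: (-11/20) · (9/7) = -99/140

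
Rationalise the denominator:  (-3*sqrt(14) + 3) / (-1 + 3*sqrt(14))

Multiply numerator and denominator by -3*sqrt(14) - 1.
Denominator becomes -125; numerator becomes -6*sqrt(14) + 123.

(-123 + 6*sqrt(14))/125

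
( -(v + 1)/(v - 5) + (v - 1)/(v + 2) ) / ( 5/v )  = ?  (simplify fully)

Numerator: -(v + 1)/(v - 5) + (v - 1)/(v + 2) = (-9*v + 3)/(v² - 3*v - 10)
Denominator: 5/v = 5/v
Divide: ((-9*v + 3)/(v² - 3*v - 10)) · (v/5) = (-9*v² + 3*v)/(5*v² - 15*v - 50)

(-9*v² + 3*v)/(5*v² - 15*v - 50)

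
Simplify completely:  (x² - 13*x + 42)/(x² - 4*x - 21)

Factor: x² - 13*x + 42 = (x - 6)·(x - 7);  x² - 4*x - 21 = (x - 7)·(x + 3)
Cancel the common factor (x - 7).

(x - 6)/(x + 3)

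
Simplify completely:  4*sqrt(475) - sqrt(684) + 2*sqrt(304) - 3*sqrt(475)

4*sqrt(475) = 20*sqrt(19); sqrt(684) = 6*sqrt(19); 2*sqrt(304) = 8*sqrt(19); 3*sqrt(475) = 15*sqrt(19)
Combine: (20 - 6 + 8 - 15)·sqrt(19) = 7*sqrt(19)

7*sqrt(19)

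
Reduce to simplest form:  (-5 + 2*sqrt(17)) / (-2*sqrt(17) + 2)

(-29 + 3*sqrt(17))/32

Multiply numerator and denominator by 2 + 2*sqrt(17).
Denominator becomes -64; numerator becomes -6*sqrt(17) + 58.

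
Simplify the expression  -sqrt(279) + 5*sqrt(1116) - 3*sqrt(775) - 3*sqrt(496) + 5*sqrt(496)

sqrt(279) = 3*sqrt(31); 5*sqrt(1116) = 30*sqrt(31); 3*sqrt(775) = 15*sqrt(31); 3*sqrt(496) = 12*sqrt(31); 5*sqrt(496) = 20*sqrt(31)
Combine: (-3 + 30 - 15 - 12 + 20)·sqrt(31) = 20*sqrt(31)

20*sqrt(31)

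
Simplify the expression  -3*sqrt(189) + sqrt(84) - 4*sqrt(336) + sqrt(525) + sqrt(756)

-12*sqrt(21)

3*sqrt(189) = 9*sqrt(21); sqrt(84) = 2*sqrt(21); 4*sqrt(336) = 16*sqrt(21); sqrt(525) = 5*sqrt(21); sqrt(756) = 6*sqrt(21)
Combine: (-9 + 2 - 16 + 5 + 6)·sqrt(21) = -12*sqrt(21)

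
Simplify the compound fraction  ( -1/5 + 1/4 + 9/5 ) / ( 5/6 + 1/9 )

Numerator: -1/5 + 1/4 + 9/5 = 37/20
Denominator: 5/6 + 1/9 = 17/18
Divide: (37/20) · (18/17) = 333/170

333/170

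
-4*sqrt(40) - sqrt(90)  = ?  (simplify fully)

-11*sqrt(10)

4*sqrt(40) = 8*sqrt(10); sqrt(90) = 3*sqrt(10)
Combine: (-8 - 3)·sqrt(10) = -11*sqrt(10)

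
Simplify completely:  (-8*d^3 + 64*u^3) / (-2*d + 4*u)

Factor as (a-b)(a^2+ab+b^2) with a=(4*u), b=(2*d).

4*d^2 + 8*d*u + 16*u^2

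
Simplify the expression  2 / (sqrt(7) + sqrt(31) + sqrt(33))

Group as (sqrt(7) + sqrt(31)) + sqrt(33); multiply by (sqrt(7) + sqrt(31)) - sqrt(33), then rationalise the remaining surd.

(-4*sqrt(7161) + 10*sqrt(33) + 18*sqrt(31) + 114*sqrt(7))/843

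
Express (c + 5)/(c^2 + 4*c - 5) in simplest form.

1/(c - 1)

Factor: c^2 + 4*c - 5 = (c - 1)*(c + 5)
Cancel the common factor (c + 5).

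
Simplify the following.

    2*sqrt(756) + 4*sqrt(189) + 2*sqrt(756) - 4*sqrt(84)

2*sqrt(756) = 12*sqrt(21); 4*sqrt(189) = 12*sqrt(21); 2*sqrt(756) = 12*sqrt(21); 4*sqrt(84) = 8*sqrt(21)
Combine: (12 + 12 + 12 - 8)·sqrt(21) = 28*sqrt(21)

28*sqrt(21)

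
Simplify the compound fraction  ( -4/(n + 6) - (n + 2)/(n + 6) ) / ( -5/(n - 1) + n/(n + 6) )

(-n^2 - 5*n + 6)/(n^2 - 6*n - 30)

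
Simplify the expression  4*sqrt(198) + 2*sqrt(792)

24*sqrt(22)

4*sqrt(198) = 12*sqrt(22); 2*sqrt(792) = 12*sqrt(22)
Combine: (12 + 12)·sqrt(22) = 24*sqrt(22)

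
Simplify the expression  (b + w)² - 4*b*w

(b - w)²

After expansion: b² - 2*b*w + w² — a perfect-square trinomial.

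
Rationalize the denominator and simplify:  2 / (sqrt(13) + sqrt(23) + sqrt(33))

Group as (sqrt(13) + sqrt(33)) + sqrt(23); multiply by (sqrt(13) + sqrt(33)) - sqrt(23), then rationalise the remaining surd.

(-4*sqrt(9867) + 6*sqrt(33) + 46*sqrt(23) + 86*sqrt(13))/1187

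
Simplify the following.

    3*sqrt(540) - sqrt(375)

3*sqrt(540) = 18*sqrt(15); sqrt(375) = 5*sqrt(15)
Combine: (18 - 5)·sqrt(15) = 13*sqrt(15)

13*sqrt(15)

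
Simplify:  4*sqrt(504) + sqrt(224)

28*sqrt(14)

4*sqrt(504) = 24*sqrt(14); sqrt(224) = 4*sqrt(14)
Combine: (24 + 4)·sqrt(14) = 28*sqrt(14)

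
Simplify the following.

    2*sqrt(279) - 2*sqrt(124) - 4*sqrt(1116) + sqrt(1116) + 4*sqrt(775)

4*sqrt(31)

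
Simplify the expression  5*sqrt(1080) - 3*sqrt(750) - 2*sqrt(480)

7*sqrt(30)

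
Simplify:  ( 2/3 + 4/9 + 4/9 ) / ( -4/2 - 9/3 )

-14/45

Numerator: 2/3 + 4/9 + 4/9 = 14/9
Denominator: -4/2 - 9/3 = -5
Divide: (14/9) · (-1/5) = -14/45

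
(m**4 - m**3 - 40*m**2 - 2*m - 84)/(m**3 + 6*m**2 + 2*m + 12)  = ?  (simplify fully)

m - 7

Factor: m**4 - m**3 - 40*m**2 - 2*m - 84 = (m**2 + 2)*(m - 7)*(m + 6);  m**3 + 6*m**2 + 2*m + 12 = (m**2 + 2)*(m + 6)
Cancel the common factors (m**2 + 2), (m + 6).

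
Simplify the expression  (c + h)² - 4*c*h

(c - h)²

Expanding gives c² - 2*c*h + h², a perfect square.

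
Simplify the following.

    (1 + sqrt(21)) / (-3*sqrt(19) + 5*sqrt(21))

(3*sqrt(19) + 5*sqrt(21) + 3*sqrt(399) + 105)/354

Multiply numerator and denominator by 3*sqrt(19) + 5*sqrt(21).
Denominator becomes 354; numerator becomes 3*sqrt(19) + 5*sqrt(21) + 3*sqrt(399) + 105.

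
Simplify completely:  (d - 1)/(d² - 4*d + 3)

Factor: d² - 4*d + 3 = (d - 3)·(d - 1)
Cancel the common factor (d - 1).

1/(d - 3)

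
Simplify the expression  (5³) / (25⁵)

5³ = 5^3; 25⁵ = 5^10
Combine exponents: 5^(-7)

5^(-7)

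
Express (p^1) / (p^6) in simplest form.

p^(-5)

Quotient: (p^-5)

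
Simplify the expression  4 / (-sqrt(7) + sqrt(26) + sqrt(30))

(-196*sqrt(7) + 12*sqrt(30) + 44*sqrt(26) + 16*sqrt(1365))/719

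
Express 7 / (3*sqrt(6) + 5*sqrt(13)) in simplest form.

Multiply numerator and denominator by -3*sqrt(6) + 5*sqrt(13).
Denominator becomes 271; numerator becomes -21*sqrt(6) + 35*sqrt(13).

(-21*sqrt(6) + 35*sqrt(13))/271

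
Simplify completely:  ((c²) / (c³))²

c^(-2)

Inside the bracket: (c^-1)
Raise to the power 2: (c^-2)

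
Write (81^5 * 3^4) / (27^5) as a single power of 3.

3^9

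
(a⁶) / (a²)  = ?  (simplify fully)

Quotient: a⁴

a⁴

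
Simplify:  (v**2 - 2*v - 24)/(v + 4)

v - 6

Factor: v**2 - 2*v - 24 = (v + 4)*(v - 6)
Cancel the common factor (v + 4).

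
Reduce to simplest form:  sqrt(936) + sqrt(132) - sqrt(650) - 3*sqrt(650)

-14*sqrt(26) + 2*sqrt(33)

sqrt(936) = 6*sqrt(26); sqrt(132) = 2*sqrt(33); sqrt(650) = 5*sqrt(26); 3*sqrt(650) = 15*sqrt(26)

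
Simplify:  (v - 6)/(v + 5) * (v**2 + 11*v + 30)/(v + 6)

Factor: v**2 + 11*v + 30 = (v + 6)*(v + 5)
Cancel the common factors (v + 6), (v + 5).

v - 6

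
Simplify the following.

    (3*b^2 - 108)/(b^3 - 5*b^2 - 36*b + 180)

3/(b - 5)

Factor: 3*b^2 - 108 = 3*(b + 6)*(b - 6);  b^3 - 5*b^2 - 36*b + 180 = (b - 6)*(b + 6)*(b - 5)
Cancel the common factors (b + 6), (b - 6).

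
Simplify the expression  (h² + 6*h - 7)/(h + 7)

h - 1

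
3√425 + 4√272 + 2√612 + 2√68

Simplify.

47*√17

3√425 = 15*√17; 4√272 = 16*√17; 2√612 = 12*√17; 2√68 = 4*√17
Combine: (15 + 16 + 12 + 4)·√17 = 47*√17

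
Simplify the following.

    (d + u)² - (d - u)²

4*d*u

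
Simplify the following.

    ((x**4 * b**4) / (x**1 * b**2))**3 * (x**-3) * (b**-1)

Inside the bracket: x**3 * b**2
Raise to the power 3: x**9 * b**6
Multiply by (x**-3) * (b**-1): add exponents.

b**5*x**6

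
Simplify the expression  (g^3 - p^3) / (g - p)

Apply the difference-of-cubes factorisation and cancel (g - p).

g^2 + g*p + p^2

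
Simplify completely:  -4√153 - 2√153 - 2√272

-26*√17

4√153 = 12*√17; 2√153 = 6*√17; 2√272 = 8*√17
Combine: (-12 - 6 - 8)·√17 = -26*√17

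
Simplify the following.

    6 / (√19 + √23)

Multiply numerator and denominator by -√19 + √23.
Denominator becomes 4; numerator becomes -6*√19 + 6*√23.

(-3*√19 + 3*√23)/2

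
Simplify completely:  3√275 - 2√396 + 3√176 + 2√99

21*√11

3√275 = 15*√11; 2√396 = 12*√11; 3√176 = 12*√11; 2√99 = 6*√11
Combine: (15 - 12 + 12 + 6)·√11 = 21*√11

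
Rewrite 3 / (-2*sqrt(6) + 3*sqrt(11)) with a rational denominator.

(2*sqrt(6) + 3*sqrt(11))/25

Multiply numerator and denominator by 2*sqrt(6) + 3*sqrt(11).
Denominator becomes 75; numerator becomes 6*sqrt(6) + 9*sqrt(11).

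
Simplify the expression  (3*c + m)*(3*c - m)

9*c^2 - m^2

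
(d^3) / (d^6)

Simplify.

d^(-3)

Quotient: (d^-3)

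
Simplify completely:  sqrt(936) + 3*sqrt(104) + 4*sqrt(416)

sqrt(936) = 6*sqrt(26); 3*sqrt(104) = 6*sqrt(26); 4*sqrt(416) = 16*sqrt(26)
Combine: (6 + 6 + 16)·sqrt(26) = 28*sqrt(26)

28*sqrt(26)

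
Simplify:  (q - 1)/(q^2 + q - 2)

Factor: q^2 + q - 2 = (q - 1)*(q + 2)
Cancel the common factor (q - 1).

1/(q + 2)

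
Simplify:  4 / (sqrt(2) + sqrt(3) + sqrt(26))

Group as (sqrt(2) + sqrt(3)) + sqrt(26); multiply by (sqrt(2) + sqrt(3)) - sqrt(26), then rationalise the remaining surd.

(-100*sqrt(3) - 108*sqrt(2) + 16*sqrt(39) + 84*sqrt(26))/417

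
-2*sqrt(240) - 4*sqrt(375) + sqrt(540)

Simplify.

-22*sqrt(15)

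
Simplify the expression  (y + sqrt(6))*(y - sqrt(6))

Difference of squares with P = y, Q = sqrt(6).

y^2 - 6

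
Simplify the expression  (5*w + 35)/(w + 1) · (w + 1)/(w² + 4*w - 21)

Factor: 5*w + 35 = 5·(w + 7);  w² + 4*w - 21 = (w - 3)·(w + 7)
Cancel the common factors (w + 7), (w + 1).

5/(w - 3)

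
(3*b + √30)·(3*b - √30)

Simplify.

Difference of squares with P = 3*b, Q = √30.

9*b² - 30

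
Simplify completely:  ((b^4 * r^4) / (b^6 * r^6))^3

1/(b^6*r^6)

Inside the bracket: (b^-2) * (r^-2)
Raise to the power 3: (b^-6) * (r^-6)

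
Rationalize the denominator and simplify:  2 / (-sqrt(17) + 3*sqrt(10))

(2*sqrt(17) + 6*sqrt(10))/73

Multiply numerator and denominator by sqrt(17) + 3*sqrt(10).
Denominator becomes 73; numerator becomes 2*sqrt(17) + 6*sqrt(10).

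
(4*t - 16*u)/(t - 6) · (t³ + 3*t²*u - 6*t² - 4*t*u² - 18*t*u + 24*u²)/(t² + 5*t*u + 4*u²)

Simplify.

(4*t² - 20*t*u + 16*u²)/(t + u)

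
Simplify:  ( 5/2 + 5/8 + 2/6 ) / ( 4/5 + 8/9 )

1245/608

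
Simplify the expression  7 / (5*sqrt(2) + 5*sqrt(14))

(-7*sqrt(2) + 7*sqrt(14))/60

Multiply numerator and denominator by -5*sqrt(2) + 5*sqrt(14).
Denominator becomes 300; numerator becomes -35*sqrt(2) + 35*sqrt(14).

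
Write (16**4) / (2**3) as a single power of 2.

2**13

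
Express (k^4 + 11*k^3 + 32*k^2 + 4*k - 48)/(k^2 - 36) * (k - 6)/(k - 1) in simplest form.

Factor: k^4 + 11*k^3 + 32*k^2 + 4*k - 48 = (k + 6)*(k + 2)*(k - 1)*(k + 4);  k^2 - 36 = (k + 6)*(k - 6)
Cancel the common factors (k + 6), (k - 6), (k - 1).

k^2 + 6*k + 8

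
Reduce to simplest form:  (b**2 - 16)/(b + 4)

b - 4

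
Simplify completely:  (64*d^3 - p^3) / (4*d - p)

Apply the difference-of-cubes factorisation and cancel (4*d - p).

16*d^2 + 4*d*p + p^2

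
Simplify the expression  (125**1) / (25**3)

125**1 = 5**3; 25**3 = 5**6
Combine exponents: 5**(-3)

5**(-3)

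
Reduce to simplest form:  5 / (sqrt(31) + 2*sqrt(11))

Multiply numerator and denominator by -2*sqrt(11) + sqrt(31).
Denominator becomes -13; numerator becomes -10*sqrt(11) + 5*sqrt(31).

(-5*sqrt(31) + 10*sqrt(11))/13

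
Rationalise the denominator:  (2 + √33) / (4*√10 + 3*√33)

(-4*√330 - 8*√10 + 6*√33 + 99)/137

Multiply numerator and denominator by -4*√10 + 3*√33.
Denominator becomes 137; numerator becomes -4*√330 - 8*√10 + 6*√33 + 99.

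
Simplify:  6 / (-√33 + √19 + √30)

Group as (√19 + √30) - √33; multiply by (√19 + √30) + √33, then rationalise the remaining surd.

(-24*√33 + 33*√30 + 66*√19 + 9*√2090)/506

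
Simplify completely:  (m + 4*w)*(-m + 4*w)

-m^2 + 16*w^2

Difference of squares with P = 4*w, Q = m.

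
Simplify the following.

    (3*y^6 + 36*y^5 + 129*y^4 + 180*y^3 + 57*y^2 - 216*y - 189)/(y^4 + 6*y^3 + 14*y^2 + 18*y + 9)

Factor: 3*y^6 + 36*y^5 + 129*y^4 + 180*y^3 + 57*y^2 - 216*y - 189 = 3*(y + 3)*(y + 7)*(y - 1)*(y + 1)*(y^2 + 2*y + 3);  y^4 + 6*y^3 + 14*y^2 + 18*y + 9 = (y + 3)*(y^2 + 2*y + 3)*(y + 1)
Cancel the common factors (y^2 + 2*y + 3), (y + 3), (y + 1).

3*y^2 + 18*y - 21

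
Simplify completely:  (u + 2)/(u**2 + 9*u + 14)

1/(u + 7)

Factor: u**2 + 9*u + 14 = (u + 2)*(u + 7)
Cancel the common factor (u + 2).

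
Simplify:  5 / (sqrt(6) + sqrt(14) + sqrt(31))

(-4*sqrt(651) - 11*sqrt(31) + 23*sqrt(14) + 39*sqrt(6))/43

Group as (sqrt(14) + sqrt(31)) + sqrt(6); multiply by (sqrt(14) + sqrt(31)) - sqrt(6), then rationalise the remaining surd.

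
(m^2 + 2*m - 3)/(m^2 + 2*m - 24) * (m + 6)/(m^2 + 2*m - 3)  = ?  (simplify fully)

1/(m - 4)

Factor: m^2 + 2*m - 3 = (m + 3)*(m - 1);  m^2 + 2*m - 24 = (m + 6)*(m - 4);  m^2 + 2*m - 3 = (m - 1)*(m + 3)
Cancel the common factors (m + 3), (m - 1), (m + 6).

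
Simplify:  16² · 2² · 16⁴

2^26

16² = 2^8; 2² = 2^2; 16⁴ = 2^16
Combine exponents: 2^26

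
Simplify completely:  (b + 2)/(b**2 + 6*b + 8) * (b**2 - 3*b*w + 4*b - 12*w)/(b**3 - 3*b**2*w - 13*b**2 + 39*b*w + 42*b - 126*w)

Factor: b**2 + 6*b + 8 = (b + 4)*(b + 2);  b**2 - 3*b*w + 4*b - 12*w = (b + 4)*(b - 3*w);  b**3 - 3*b**2*w - 13*b**2 + 39*b*w + 42*b - 126*w = (b - 6)*(b - 7)*(b - 3*w)
Cancel the common factors (b - 3*w), (b + 2), (b + 4).

1/(b**2 - 13*b + 42)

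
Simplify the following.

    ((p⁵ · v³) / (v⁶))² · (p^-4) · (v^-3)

p⁶/v⁹

Inside the bracket: p⁵ · (v^-3)
Raise to the power 2: p^10 · (v^-6)
Multiply by (p^-4) · (v^-3): add exponents.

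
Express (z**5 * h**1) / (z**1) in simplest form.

Quotient: z**4 * h**1

h*z**4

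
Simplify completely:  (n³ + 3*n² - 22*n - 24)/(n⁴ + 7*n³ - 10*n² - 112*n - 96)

1/(n + 4)

Factor: n³ + 3*n² - 22*n - 24 = (n - 4)·(n + 6)·(n + 1);  n⁴ + 7*n³ - 10*n² - 112*n - 96 = (n + 6)·(n + 1)·(n + 4)·(n - 4)
Cancel the common factors (n - 4), (n + 6), (n + 1).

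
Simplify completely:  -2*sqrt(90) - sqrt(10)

2*sqrt(90) = 6*sqrt(10); sqrt(10) = sqrt(10)
Combine: (-6 - 1)·sqrt(10) = -7*sqrt(10)

-7*sqrt(10)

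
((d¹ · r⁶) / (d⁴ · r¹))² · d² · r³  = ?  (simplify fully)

r^13/d⁴

Inside the bracket: (d^-3) · r⁵
Raise to the power 2: (d^-6) · r^10
Multiply by d² · r³: add exponents.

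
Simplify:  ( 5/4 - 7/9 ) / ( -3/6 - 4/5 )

Numerator: 5/4 - 7/9 = 17/36
Denominator: -3/6 - 4/5 = -13/10
Divide: (17/36) · (-10/13) = -85/234

-85/234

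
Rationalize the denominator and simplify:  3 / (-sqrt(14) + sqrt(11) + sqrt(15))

(-6*sqrt(14) + 5*sqrt(15) + 9*sqrt(11) + sqrt(2310))/86

Group as (sqrt(11) + sqrt(15)) - sqrt(14); multiply by (sqrt(11) + sqrt(15)) + sqrt(14), then rationalise the remaining surd.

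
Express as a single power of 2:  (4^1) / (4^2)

2^(-2)

4^1 = 2^2; 4^2 = 2^4
Combine exponents: 2^(-2)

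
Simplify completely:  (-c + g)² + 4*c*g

Expand the square and combine the 4*c*g term.

(c + g)²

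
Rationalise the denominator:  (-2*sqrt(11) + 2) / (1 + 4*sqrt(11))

Multiply numerator and denominator by -4*sqrt(11) + 1.
Denominator becomes -175; numerator becomes -10*sqrt(11) + 90.

(-18 + 2*sqrt(11))/35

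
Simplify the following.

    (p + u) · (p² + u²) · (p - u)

Pair the conjugate factors: (p+u)(p-u) = p² - u², then repeat with the next factor.

p⁴ - u⁴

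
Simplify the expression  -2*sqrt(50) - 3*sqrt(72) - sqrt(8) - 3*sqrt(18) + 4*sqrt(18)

2*sqrt(50) = 10*sqrt(2); 3*sqrt(72) = 18*sqrt(2); sqrt(8) = 2*sqrt(2); 3*sqrt(18) = 9*sqrt(2); 4*sqrt(18) = 12*sqrt(2)
Combine: (-10 - 18 - 2 - 9 + 12)·sqrt(2) = -27*sqrt(2)

-27*sqrt(2)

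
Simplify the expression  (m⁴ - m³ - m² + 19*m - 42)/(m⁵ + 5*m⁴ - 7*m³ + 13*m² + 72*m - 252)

Factor: m⁴ - m³ - m² + 19*m - 42 = (m² - 2*m + 7)·(m - 2)·(m + 3);  m⁵ + 5*m⁴ - 7*m³ + 13*m² + 72*m - 252 = (m - 2)·(m² - 2*m + 7)·(m + 6)·(m + 3)
Cancel the common factors (m² - 2*m + 7), (m - 2), (m + 3).

1/(m + 6)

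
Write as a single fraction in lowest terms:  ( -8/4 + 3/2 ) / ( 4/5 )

-5/8

Numerator: -8/4 + 3/2 = -1/2
Denominator: 4/5 = 4/5
Divide: (-1/2) · (5/4) = -5/8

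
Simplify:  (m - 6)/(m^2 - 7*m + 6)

1/(m - 1)

Factor: m^2 - 7*m + 6 = (m - 1)*(m - 6)
Cancel the common factor (m - 6).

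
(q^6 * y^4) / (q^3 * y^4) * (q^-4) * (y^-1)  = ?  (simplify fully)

Quotient: q^3
Multiply by (q^-4) * (y^-1): add exponents.

1/(q*y)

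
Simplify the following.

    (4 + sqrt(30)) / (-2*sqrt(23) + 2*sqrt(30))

Multiply numerator and denominator by 2*sqrt(23) + 2*sqrt(30).
Denominator becomes 28; numerator becomes 8*sqrt(23) + 8*sqrt(30) + 2*sqrt(690) + 60.

(4*sqrt(23) + 4*sqrt(30) + sqrt(690) + 30)/14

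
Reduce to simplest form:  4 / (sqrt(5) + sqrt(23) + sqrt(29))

(-8*sqrt(3335) - 4*sqrt(29) + 44*sqrt(23) + 188*sqrt(5))/459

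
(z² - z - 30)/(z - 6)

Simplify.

Factor: z² - z - 30 = (z + 5)·(z - 6)
Cancel the common factor (z - 6).

z + 5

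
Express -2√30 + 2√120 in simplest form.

2√30 = 2*√30; 2√120 = 4*√30
Combine: (-2 + 4)·√30 = 2*√30

2*√30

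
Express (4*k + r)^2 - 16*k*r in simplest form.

(4*k - r)^2

Expanding gives 16*k^2 - 8*k*r + r^2, a perfect square.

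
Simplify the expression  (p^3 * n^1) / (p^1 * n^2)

Quotient: p^2 * (n^-1)

p^2/n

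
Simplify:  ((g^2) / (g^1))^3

Inside the bracket: g^1
Raise to the power 3: g^3

g^3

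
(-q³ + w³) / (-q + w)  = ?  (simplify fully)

Factor as (a-b)(a^2+ab+b^2) with a=w, b=q.

q² + q*w + w²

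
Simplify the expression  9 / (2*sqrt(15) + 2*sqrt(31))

Multiply numerator and denominator by -2*sqrt(15) + 2*sqrt(31).
Denominator becomes 64; numerator becomes -18*sqrt(15) + 18*sqrt(31).

(-9*sqrt(15) + 9*sqrt(31))/32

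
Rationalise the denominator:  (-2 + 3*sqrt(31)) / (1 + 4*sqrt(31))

(-sqrt(31) + 34)/45

Multiply numerator and denominator by -4*sqrt(31) + 1.
Denominator becomes -495; numerator becomes -374 + 11*sqrt(31).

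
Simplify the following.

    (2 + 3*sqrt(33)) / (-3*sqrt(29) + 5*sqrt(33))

Multiply numerator and denominator by 3*sqrt(29) + 5*sqrt(33).
Denominator becomes 564; numerator becomes 6*sqrt(29) + 10*sqrt(33) + 9*sqrt(957) + 495.

(6*sqrt(29) + 10*sqrt(33) + 9*sqrt(957) + 495)/564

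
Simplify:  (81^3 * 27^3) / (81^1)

3^17

81^3 = 3^12; 27^3 = 3^9; 81^1 = 3^4
Combine exponents: 3^17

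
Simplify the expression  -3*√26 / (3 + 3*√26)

(-26 + √26)/25

Multiply numerator and denominator by -3*√26 + 3.
Denominator becomes -225; numerator becomes -9*√26 + 234.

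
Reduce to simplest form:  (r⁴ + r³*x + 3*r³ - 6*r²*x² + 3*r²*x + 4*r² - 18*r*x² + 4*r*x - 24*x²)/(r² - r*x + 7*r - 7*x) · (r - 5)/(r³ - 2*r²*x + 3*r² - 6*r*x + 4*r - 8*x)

(-r² - 3*r*x + 5*r + 15*x)/(-r² + r*x - 7*r + 7*x)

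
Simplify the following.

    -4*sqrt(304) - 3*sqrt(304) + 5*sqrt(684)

4*sqrt(304) = 16*sqrt(19); 3*sqrt(304) = 12*sqrt(19); 5*sqrt(684) = 30*sqrt(19)
Combine: (-16 - 12 + 30)·sqrt(19) = 2*sqrt(19)

2*sqrt(19)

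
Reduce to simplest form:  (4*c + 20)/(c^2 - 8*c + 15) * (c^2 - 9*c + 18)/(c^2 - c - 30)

Factor: 4*c + 20 = 4*(c + 5);  c^2 - 8*c + 15 = (c - 5)*(c - 3);  c^2 - 9*c + 18 = (c - 3)*(c - 6);  c^2 - c - 30 = (c - 6)*(c + 5)
Cancel the common factors (c + 5), (c - 6), (c - 3).

4/(c - 5)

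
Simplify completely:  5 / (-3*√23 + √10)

(-15*√23 - 5*√10)/197

Multiply numerator and denominator by √10 + 3*√23.
Denominator becomes -197; numerator becomes 5*√10 + 15*√23.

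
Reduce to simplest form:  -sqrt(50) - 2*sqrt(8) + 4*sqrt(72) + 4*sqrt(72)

39*sqrt(2)

sqrt(50) = 5*sqrt(2); 2*sqrt(8) = 4*sqrt(2); 4*sqrt(72) = 24*sqrt(2); 4*sqrt(72) = 24*sqrt(2)
Combine: (-5 - 4 + 24 + 24)·sqrt(2) = 39*sqrt(2)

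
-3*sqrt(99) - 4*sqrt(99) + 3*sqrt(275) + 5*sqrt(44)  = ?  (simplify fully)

4*sqrt(11)

3*sqrt(99) = 9*sqrt(11); 4*sqrt(99) = 12*sqrt(11); 3*sqrt(275) = 15*sqrt(11); 5*sqrt(44) = 10*sqrt(11)
Combine: (-9 - 12 + 15 + 10)·sqrt(11) = 4*sqrt(11)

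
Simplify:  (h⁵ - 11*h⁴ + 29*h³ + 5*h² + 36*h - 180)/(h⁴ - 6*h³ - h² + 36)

h - 5

Factor: h⁵ - 11*h⁴ + 29*h³ + 5*h² + 36*h - 180 = (h - 2)·(h - 5)·(h - 6)·(h² + 2*h + 3);  h⁴ - 6*h³ - h² + 36 = (h² + 2*h + 3)·(h - 6)·(h - 2)
Cancel the common factors (h² + 2*h + 3), (h - 2), (h - 6).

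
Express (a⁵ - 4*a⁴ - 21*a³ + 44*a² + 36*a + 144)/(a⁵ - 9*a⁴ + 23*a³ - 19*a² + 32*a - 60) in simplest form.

(a² - 2*a - 24)/(a² - 7*a + 10)

Factor: a⁵ - 4*a⁴ - 21*a³ + 44*a² + 36*a + 144 = (a - 6)·(a² + a + 2)·(a + 4)·(a - 3);  a⁵ - 9*a⁴ + 23*a³ - 19*a² + 32*a - 60 = (a² + a + 2)·(a - 5)·(a - 2)·(a - 3)
Cancel the common factors (a² + a + 2), (a - 3).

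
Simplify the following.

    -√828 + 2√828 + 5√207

√828 = 6*√23; 2√828 = 12*√23; 5√207 = 15*√23
Combine: (-6 + 12 + 15)·√23 = 21*√23

21*√23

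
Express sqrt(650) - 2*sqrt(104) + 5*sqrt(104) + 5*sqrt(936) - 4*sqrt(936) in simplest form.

17*sqrt(26)

sqrt(650) = 5*sqrt(26); 2*sqrt(104) = 4*sqrt(26); 5*sqrt(104) = 10*sqrt(26); 5*sqrt(936) = 30*sqrt(26); 4*sqrt(936) = 24*sqrt(26)
Combine: (5 - 4 + 10 + 30 - 24)·sqrt(26) = 17*sqrt(26)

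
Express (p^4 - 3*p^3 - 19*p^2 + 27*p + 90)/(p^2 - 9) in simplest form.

p^2 - 3*p - 10

Factor: p^4 - 3*p^3 - 19*p^2 + 27*p + 90 = (p - 5)*(p + 2)*(p - 3)*(p + 3);  p^2 - 9 = (p - 3)*(p + 3)
Cancel the common factors (p - 3), (p + 3).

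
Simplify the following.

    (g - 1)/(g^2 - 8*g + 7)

1/(g - 7)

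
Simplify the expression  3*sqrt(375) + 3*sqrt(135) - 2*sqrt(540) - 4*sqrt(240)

3*sqrt(375) = 15*sqrt(15); 3*sqrt(135) = 9*sqrt(15); 2*sqrt(540) = 12*sqrt(15); 4*sqrt(240) = 16*sqrt(15)

-4*sqrt(15)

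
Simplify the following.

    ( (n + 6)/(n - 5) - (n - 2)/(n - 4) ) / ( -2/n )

(-9*n² + 34*n)/(2*n² - 18*n + 40)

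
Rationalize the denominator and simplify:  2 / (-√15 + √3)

(-√15 - √3)/6

Multiply numerator and denominator by √3 + √15.
Denominator becomes -12; numerator becomes 2*√3 + 2*√15.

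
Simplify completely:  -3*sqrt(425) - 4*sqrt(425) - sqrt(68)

3*sqrt(425) = 15*sqrt(17); 4*sqrt(425) = 20*sqrt(17); sqrt(68) = 2*sqrt(17)
Combine: (-15 - 20 - 2)·sqrt(17) = -37*sqrt(17)

-37*sqrt(17)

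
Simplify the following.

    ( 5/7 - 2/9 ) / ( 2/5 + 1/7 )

155/171

Numerator: 5/7 - 2/9 = 31/63
Denominator: 2/5 + 1/7 = 19/35
Divide: (31/63) · (35/19) = 155/171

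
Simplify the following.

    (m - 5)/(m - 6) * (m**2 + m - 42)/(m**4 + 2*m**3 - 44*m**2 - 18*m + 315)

Factor: m**2 + m - 42 = (m + 7)*(m - 6);  m**4 + 2*m**3 - 44*m**2 - 18*m + 315 = (m + 7)*(m - 5)*(m + 3)*(m - 3)
Cancel the common factors (m - 6), (m + 7), (m - 5).

1/(m**2 - 9)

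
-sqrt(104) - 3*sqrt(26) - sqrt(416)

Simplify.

-9*sqrt(26)

sqrt(104) = 2*sqrt(26); 3*sqrt(26) = 3*sqrt(26); sqrt(416) = 4*sqrt(26)
Combine: (-2 - 3 - 4)·sqrt(26) = -9*sqrt(26)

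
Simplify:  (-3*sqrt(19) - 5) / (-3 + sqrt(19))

(-36 - 7*sqrt(19))/5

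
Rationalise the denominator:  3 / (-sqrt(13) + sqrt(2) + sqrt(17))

Group as (sqrt(2) + sqrt(17)) - sqrt(13); multiply by (sqrt(2) + sqrt(17)) + sqrt(13), then rationalise the remaining surd.

(-9*sqrt(13) - 3*sqrt(17) + 42*sqrt(2) + 3*sqrt(442))/50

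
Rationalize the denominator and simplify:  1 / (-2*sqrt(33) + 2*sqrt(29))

(-sqrt(33) - sqrt(29))/8

Multiply numerator and denominator by 2*sqrt(29) + 2*sqrt(33).
Denominator becomes -16; numerator becomes 2*sqrt(29) + 2*sqrt(33).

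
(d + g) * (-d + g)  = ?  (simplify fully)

-d^2 + g^2

Pair the conjugate factors: (g+d)(g-d) = -d^2 + g^2.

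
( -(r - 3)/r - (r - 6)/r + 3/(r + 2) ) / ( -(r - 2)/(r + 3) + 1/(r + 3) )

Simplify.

(2*r³ - 2*r² - 42*r - 54)/(r³ - r² - 6*r)

Numerator: -(r - 3)/r - (r - 6)/r + 3/(r + 2) = (-2*r² + 8*r + 18)/(r² + 2*r)
Denominator: -(r - 2)/(r + 3) + 1/(r + 3) = (-r + 3)/(r + 3)
Divide: ((-2*r² + 8*r + 18)/(r² + 2*r)) · ((r + 3)/(-r + 3)) = (2*r³ - 2*r² - 42*r - 54)/(r³ - r² - 6*r)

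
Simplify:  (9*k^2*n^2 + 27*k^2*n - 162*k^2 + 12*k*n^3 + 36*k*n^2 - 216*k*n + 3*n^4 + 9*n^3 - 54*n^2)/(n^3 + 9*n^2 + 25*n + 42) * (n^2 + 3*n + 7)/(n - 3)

Factor: 9*k^2*n^2 + 27*k^2*n - 162*k^2 + 12*k*n^3 + 36*k*n^2 - 216*k*n + 3*n^4 + 9*n^3 - 54*n^2 = 3*(n + 6)*(n - 3)*(k + n)*(3*k + n);  n^3 + 9*n^2 + 25*n + 42 = (n^2 + 3*n + 7)*(n + 6)
Cancel the common factors (n^2 + 3*n + 7), (n - 3), (n + 6).

9*k^2 + 12*k*n + 3*n^2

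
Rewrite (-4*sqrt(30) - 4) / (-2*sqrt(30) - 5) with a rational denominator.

(-12*sqrt(30) + 220)/95

Multiply numerator and denominator by -5 + 2*sqrt(30).
Denominator becomes -95; numerator becomes -220 + 12*sqrt(30).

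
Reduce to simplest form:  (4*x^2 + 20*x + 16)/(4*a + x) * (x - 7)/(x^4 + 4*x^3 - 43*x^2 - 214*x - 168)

Factor: 4*x^2 + 20*x + 16 = 4*(x + 4)*(x + 1);  x^4 + 4*x^3 - 43*x^2 - 214*x - 168 = (x + 1)*(x + 4)*(x - 7)*(x + 6)
Cancel the common factors (x + 4), (x + 1), (x - 7).

4/(4*a*x + 24*a + x^2 + 6*x)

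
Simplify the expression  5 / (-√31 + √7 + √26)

(-5*√31 + 30*√26 + 125*√7 + 5*√5642)/362

Group as (√7 + √26) - √31; multiply by (√7 + √26) + √31, then rationalise the remaining surd.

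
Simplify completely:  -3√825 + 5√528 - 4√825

-15*√33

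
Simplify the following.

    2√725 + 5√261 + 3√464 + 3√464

49*√29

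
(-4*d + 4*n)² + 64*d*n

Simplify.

16*(d + n)²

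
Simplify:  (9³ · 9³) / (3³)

3^9

9³ = 3^6; 9³ = 3^6; 3³ = 3^3
Combine exponents: 3^9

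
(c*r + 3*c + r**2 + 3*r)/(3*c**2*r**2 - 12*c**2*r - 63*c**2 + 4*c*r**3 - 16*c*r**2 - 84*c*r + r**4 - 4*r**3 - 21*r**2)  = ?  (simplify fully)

1/(3*c*r - 21*c + r**2 - 7*r)

Factor: c*r + 3*c + r**2 + 3*r = (r + 3)*(c + r);  3*c**2*r**2 - 12*c**2*r - 63*c**2 + 4*c*r**3 - 16*c*r**2 - 84*c*r + r**4 - 4*r**3 - 21*r**2 = (c + r)*(r - 7)*(r + 3)*(3*c + r)
Cancel the common factors (r + 3), (c + r).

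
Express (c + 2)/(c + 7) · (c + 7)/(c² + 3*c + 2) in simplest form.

Factor: c² + 3*c + 2 = (c + 2)·(c + 1)
Cancel the common factors (c + 7), (c + 2).

1/(c + 1)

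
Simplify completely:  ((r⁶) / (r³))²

r⁶

Inside the bracket: r³
Raise to the power 2: r⁶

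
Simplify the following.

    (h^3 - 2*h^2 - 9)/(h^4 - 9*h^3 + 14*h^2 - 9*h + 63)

1/(h - 7)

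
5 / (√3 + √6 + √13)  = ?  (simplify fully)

(-15*√26 - 10*√13 + 25*√6 + 40*√3)/28

Group as (√3 + √6) + √13; multiply by (√3 + √6) - √13, then rationalise the remaining surd.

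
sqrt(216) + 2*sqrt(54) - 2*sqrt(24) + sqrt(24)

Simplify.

10*sqrt(6)

sqrt(216) = 6*sqrt(6); 2*sqrt(54) = 6*sqrt(6); 2*sqrt(24) = 4*sqrt(6); sqrt(24) = 2*sqrt(6)
Combine: (6 + 6 - 4 + 2)·sqrt(6) = 10*sqrt(6)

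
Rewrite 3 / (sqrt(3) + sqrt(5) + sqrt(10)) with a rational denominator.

(-15*sqrt(6) - 3*sqrt(10) + 12*sqrt(5) + 18*sqrt(3))/28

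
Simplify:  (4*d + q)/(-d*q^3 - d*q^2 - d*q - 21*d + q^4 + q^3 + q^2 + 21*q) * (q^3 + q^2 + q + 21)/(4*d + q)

Factor: -d*q^3 - d*q^2 - d*q - 21*d + q^4 + q^3 + q^2 + 21*q = (q^2 - 2*q + 7)*(-d + q)*(q + 3);  q^3 + q^2 + q + 21 = (q^2 - 2*q + 7)*(q + 3)
Cancel the common factors (q^2 - 2*q + 7), (q + 3), (4*d + q).

1/(-d + q)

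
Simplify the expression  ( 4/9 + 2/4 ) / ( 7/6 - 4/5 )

Numerator: 4/9 + 2/4 = 17/18
Denominator: 7/6 - 4/5 = 11/30
Divide: (17/18) · (30/11) = 85/33

85/33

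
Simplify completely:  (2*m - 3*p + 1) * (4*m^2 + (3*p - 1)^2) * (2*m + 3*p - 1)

Telescope via difference of squares: ((2*m)+(3*p - 1))((2*m)-(3*p - 1)) = 4*m^2 - 9*p^2 + 6*p - 1, then repeat with the next factor.

16*m^4 - 81*p^4 + 108*p^3 - 54*p^2 + 12*p - 1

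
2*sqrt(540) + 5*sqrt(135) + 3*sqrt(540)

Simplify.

2*sqrt(540) = 12*sqrt(15); 5*sqrt(135) = 15*sqrt(15); 3*sqrt(540) = 18*sqrt(15)
Combine: (12 + 15 + 18)·sqrt(15) = 45*sqrt(15)

45*sqrt(15)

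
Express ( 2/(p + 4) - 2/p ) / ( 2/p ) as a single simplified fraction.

-4/(p + 4)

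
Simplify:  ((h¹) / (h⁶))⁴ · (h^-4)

h^(-24)

Inside the bracket: (h^-5)
Raise to the power 4: (h^-20)
Multiply by (h^-4): add exponents.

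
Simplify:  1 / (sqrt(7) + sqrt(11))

Multiply numerator and denominator by -sqrt(7) + sqrt(11).
Denominator becomes 4; numerator becomes -sqrt(7) + sqrt(11).

(-sqrt(7) + sqrt(11))/4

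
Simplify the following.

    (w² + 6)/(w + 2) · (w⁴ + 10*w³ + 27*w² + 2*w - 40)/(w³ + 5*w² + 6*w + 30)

w² + 3*w - 4

Factor: w⁴ + 10*w³ + 27*w² + 2*w - 40 = (w + 2)·(w + 4)·(w + 5)·(w - 1);  w³ + 5*w² + 6*w + 30 = (w + 5)·(w² + 6)
Cancel the common factors (w² + 6), (w + 2), (w + 5).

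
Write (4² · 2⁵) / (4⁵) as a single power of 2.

2^(-1)

4² = 2^4; 2⁵ = 2^5; 4⁵ = 2^10
Combine exponents: 2^(-1)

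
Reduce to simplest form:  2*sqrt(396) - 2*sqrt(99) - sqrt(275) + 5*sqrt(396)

2*sqrt(396) = 12*sqrt(11); 2*sqrt(99) = 6*sqrt(11); sqrt(275) = 5*sqrt(11); 5*sqrt(396) = 30*sqrt(11)
Combine: (12 - 6 - 5 + 30)·sqrt(11) = 31*sqrt(11)

31*sqrt(11)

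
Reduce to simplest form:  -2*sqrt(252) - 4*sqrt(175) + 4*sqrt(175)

2*sqrt(252) = 12*sqrt(7); 4*sqrt(175) = 20*sqrt(7); 4*sqrt(175) = 20*sqrt(7)
Combine: (-12 - 20 + 20)·sqrt(7) = -12*sqrt(7)

-12*sqrt(7)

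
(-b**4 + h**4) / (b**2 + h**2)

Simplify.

-b**2 + h**2

Difference of fourth powers: factor out (b**2 + h**2).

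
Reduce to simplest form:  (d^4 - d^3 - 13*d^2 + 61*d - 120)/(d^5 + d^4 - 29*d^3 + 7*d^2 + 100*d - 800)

Factor: d^4 - d^3 - 13*d^2 + 61*d - 120 = (d + 5)*(d - 3)*(d^2 - 3*d + 8);  d^5 + d^4 - 29*d^3 + 7*d^2 + 100*d - 800 = (d + 4)*(d - 5)*(d + 5)*(d^2 - 3*d + 8)
Cancel the common factors (d^2 - 3*d + 8), (d + 5).

(d - 3)/(d^2 - d - 20)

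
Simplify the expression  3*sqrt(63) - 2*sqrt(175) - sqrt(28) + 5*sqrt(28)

7*sqrt(7)

3*sqrt(63) = 9*sqrt(7); 2*sqrt(175) = 10*sqrt(7); sqrt(28) = 2*sqrt(7); 5*sqrt(28) = 10*sqrt(7)
Combine: (9 - 10 - 2 + 10)·sqrt(7) = 7*sqrt(7)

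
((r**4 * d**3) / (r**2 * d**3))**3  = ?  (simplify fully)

r**6

Inside the bracket: r**2
Raise to the power 3: r**6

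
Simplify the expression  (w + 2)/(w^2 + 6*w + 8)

1/(w + 4)

Factor: w^2 + 6*w + 8 = (w + 2)*(w + 4)
Cancel the common factor (w + 2).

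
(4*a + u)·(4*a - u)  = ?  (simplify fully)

16*a² - u²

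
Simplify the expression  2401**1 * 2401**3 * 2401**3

2401**1 = 7**4; 2401**3 = 7**12; 2401**3 = 7**12
Combine exponents: 7**28

7**28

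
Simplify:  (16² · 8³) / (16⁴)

2^1

16² = 2^8; 8³ = 2^9; 16⁴ = 2^16
Combine exponents: 2^1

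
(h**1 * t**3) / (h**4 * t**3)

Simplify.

Quotient: (h**-3)

h**(-3)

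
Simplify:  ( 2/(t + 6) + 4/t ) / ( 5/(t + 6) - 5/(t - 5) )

(-6*t² + 6*t + 120)/(55*t)

Numerator: 2/(t + 6) + 4/t = (6*t + 24)/(t² + 6*t)
Denominator: 5/(t + 6) - 5/(t - 5) = -55/(t² + t - 30)
Divide: ((6*t + 24)/(t² + 6*t)) · (-t²/55 - t/55 + 6/11) = (-6*t² + 6*t + 120)/(55*t)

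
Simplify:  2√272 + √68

10*√17

2√272 = 8*√17; √68 = 2*√17
Combine: (8 + 2)·√17 = 10*√17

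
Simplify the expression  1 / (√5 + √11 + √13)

(-2*√715 + 3*√13 + 7*√11 + 19*√5)/211

Group as (√5 + √13) + √11; multiply by (√5 + √13) - √11, then rationalise the remaining surd.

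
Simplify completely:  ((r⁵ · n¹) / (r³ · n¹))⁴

Inside the bracket: r²
Raise to the power 4: r⁸

r⁸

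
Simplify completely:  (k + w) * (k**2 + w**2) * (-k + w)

Telescope via difference of squares: (w+k)(w-k) = -k**2 + w**2, then repeat with the next factor.

-k**4 + w**4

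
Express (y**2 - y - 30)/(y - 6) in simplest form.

Factor: y**2 - y - 30 = (y + 5)*(y - 6)
Cancel the common factor (y - 6).

y + 5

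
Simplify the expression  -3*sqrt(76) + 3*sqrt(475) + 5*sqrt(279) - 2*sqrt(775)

5*sqrt(31) + 9*sqrt(19)

3*sqrt(76) = 6*sqrt(19); 3*sqrt(475) = 15*sqrt(19); 5*sqrt(279) = 15*sqrt(31); 2*sqrt(775) = 10*sqrt(31)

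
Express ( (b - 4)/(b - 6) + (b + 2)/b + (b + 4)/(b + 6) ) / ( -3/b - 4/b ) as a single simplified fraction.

(-3*b**3 - 2*b**2 + 84*b + 72)/(7*b**2 - 252)

Numerator: (b - 4)/(b - 6) + (b + 2)/b + (b + 4)/(b + 6) = (3*b**3 + 2*b**2 - 84*b - 72)/(b**3 - 36*b)
Denominator: -3/b - 4/b = -7/b
Divide: ((3*b**3 + 2*b**2 - 84*b - 72)/(b**3 - 36*b)) · (-b/7) = (-3*b**3 - 2*b**2 + 84*b + 72)/(7*b**2 - 252)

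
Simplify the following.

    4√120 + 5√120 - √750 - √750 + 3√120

4√120 = 8*√30; 5√120 = 10*√30; √750 = 5*√30; √750 = 5*√30; 3√120 = 6*√30
Combine: (8 + 10 - 5 - 5 + 6)·√30 = 14*√30

14*√30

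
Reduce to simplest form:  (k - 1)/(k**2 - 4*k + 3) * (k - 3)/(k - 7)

1/(k - 7)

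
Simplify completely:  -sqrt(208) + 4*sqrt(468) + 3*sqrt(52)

sqrt(208) = 4*sqrt(13); 4*sqrt(468) = 24*sqrt(13); 3*sqrt(52) = 6*sqrt(13)
Combine: (-4 + 24 + 6)·sqrt(13) = 26*sqrt(13)

26*sqrt(13)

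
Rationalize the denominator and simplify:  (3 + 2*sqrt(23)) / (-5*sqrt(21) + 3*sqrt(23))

(-10*sqrt(483) - 138 - 15*sqrt(21) - 9*sqrt(23))/318

Multiply numerator and denominator by 3*sqrt(23) + 5*sqrt(21).
Denominator becomes -318; numerator becomes 9*sqrt(23) + 15*sqrt(21) + 138 + 10*sqrt(483).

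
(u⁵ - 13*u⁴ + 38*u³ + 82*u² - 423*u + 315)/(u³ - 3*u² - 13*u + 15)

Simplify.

Factor: u⁵ - 13*u⁴ + 38*u³ + 82*u² - 423*u + 315 = (u - 3)·(u + 3)·(u - 1)·(u - 5)·(u - 7);  u³ - 3*u² - 13*u + 15 = (u + 3)·(u - 1)·(u - 5)
Cancel the common factors (u + 3), (u - 5), (u - 1).

u² - 10*u + 21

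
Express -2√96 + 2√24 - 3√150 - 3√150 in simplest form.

2√96 = 8*√6; 2√24 = 4*√6; 3√150 = 15*√6; 3√150 = 15*√6
Combine: (-8 + 4 - 15 - 15)·√6 = -34*√6

-34*√6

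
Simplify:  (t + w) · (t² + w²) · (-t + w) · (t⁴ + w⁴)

(w+t)(w-t) = -t² + w²; continue pairing.

-t⁸ + w⁸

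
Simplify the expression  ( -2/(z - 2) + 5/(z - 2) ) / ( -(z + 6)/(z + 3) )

Numerator: -2/(z - 2) + 5/(z - 2) = 3/(z - 2)
Denominator: -(z + 6)/(z + 3) = (-z - 6)/(z + 3)
Divide: (3/(z - 2)) · ((z + 3)/(-z - 6)) = (-3*z - 9)/(z^2 + 4*z - 12)

(-3*z - 9)/(z^2 + 4*z - 12)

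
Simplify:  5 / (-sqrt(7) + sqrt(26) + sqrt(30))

(-245*sqrt(7) + 15*sqrt(30) + 55*sqrt(26) + 20*sqrt(1365))/719

Group as (sqrt(26) + sqrt(30)) - sqrt(7); multiply by (sqrt(26) + sqrt(30)) + sqrt(7), then rationalise the remaining surd.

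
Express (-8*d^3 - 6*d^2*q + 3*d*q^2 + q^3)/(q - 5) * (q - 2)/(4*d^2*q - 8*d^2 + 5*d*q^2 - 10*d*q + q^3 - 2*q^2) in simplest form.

Factor: -8*d^3 - 6*d^2*q + 3*d*q^2 + q^3 = (d + q)*(4*d + q)*(-2*d + q);  4*d^2*q - 8*d^2 + 5*d*q^2 - 10*d*q + q^3 - 2*q^2 = (d + q)*(q - 2)*(4*d + q)
Cancel the common factors (q - 2), (4*d + q), (d + q).

(-2*d + q)/(q - 5)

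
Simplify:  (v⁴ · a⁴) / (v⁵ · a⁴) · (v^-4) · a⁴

Quotient: (v^-1)
Multiply by (v^-4) · a⁴: add exponents.

a⁴/v⁵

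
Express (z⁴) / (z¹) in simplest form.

z³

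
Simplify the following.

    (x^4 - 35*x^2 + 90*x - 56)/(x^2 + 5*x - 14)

Factor: x^4 - 35*x^2 + 90*x - 56 = (x - 2)*(x + 7)*(x - 4)*(x - 1);  x^2 + 5*x - 14 = (x + 7)*(x - 2)
Cancel the common factors (x - 2), (x + 7).

x^2 - 5*x + 4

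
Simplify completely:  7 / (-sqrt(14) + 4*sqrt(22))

Multiply numerator and denominator by sqrt(14) + 4*sqrt(22).
Denominator becomes 338; numerator becomes 7*sqrt(14) + 28*sqrt(22).

(7*sqrt(14) + 28*sqrt(22))/338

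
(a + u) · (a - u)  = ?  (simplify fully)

a² - u²

Pair the conjugate factors: (a+u)(a-u) = a² - u².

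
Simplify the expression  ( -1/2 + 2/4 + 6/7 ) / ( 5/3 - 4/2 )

Numerator: -1/2 + 2/4 + 6/7 = 6/7
Denominator: 5/3 - 4/2 = -1/3
Divide: (6/7) · (-3) = -18/7

-18/7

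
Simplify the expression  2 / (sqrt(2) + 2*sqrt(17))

Multiply numerator and denominator by -2*sqrt(17) + sqrt(2).
Denominator becomes -66; numerator becomes -4*sqrt(17) + 2*sqrt(2).

(-sqrt(2) + 2*sqrt(17))/33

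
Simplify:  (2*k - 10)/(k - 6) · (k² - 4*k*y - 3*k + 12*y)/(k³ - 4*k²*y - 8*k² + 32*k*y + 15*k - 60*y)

Factor: 2*k - 10 = 2·(k - 5);  k² - 4*k*y - 3*k + 12*y = (k - 4*y)·(k - 3);  k³ - 4*k²*y - 8*k² + 32*k*y + 15*k - 60*y = (k - 5)·(k - 4*y)·(k - 3)
Cancel the common factors (k - 5), (k - 3), (k - 4*y).

2/(k - 6)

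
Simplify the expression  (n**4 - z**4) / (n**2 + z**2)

n**2 - z**2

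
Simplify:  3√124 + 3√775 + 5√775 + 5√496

66*√31

3√124 = 6*√31; 3√775 = 15*√31; 5√775 = 25*√31; 5√496 = 20*√31
Combine: (6 + 15 + 25 + 20)·√31 = 66*√31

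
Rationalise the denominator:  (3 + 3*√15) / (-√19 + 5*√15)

(3*√19 + 3*√285 + 15*√15 + 225)/356

Multiply numerator and denominator by √19 + 5*√15.
Denominator becomes 356; numerator becomes 3*√19 + 3*√285 + 15*√15 + 225.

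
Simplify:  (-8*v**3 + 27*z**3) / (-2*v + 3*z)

(3*z)**3 - (2*v)**3 = (-2*v + 3*z)(4*v**2 + 6*v*z + 9*z**2).

4*v**2 + 6*v*z + 9*z**2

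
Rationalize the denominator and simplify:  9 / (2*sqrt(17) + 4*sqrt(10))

Multiply numerator and denominator by -4*sqrt(10) + 2*sqrt(17).
Denominator becomes -92; numerator becomes -36*sqrt(10) + 18*sqrt(17).

(-9*sqrt(17) + 18*sqrt(10))/46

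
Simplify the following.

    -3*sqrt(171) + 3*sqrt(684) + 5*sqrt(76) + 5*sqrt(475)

3*sqrt(171) = 9*sqrt(19); 3*sqrt(684) = 18*sqrt(19); 5*sqrt(76) = 10*sqrt(19); 5*sqrt(475) = 25*sqrt(19)
Combine: (-9 + 18 + 10 + 25)·sqrt(19) = 44*sqrt(19)

44*sqrt(19)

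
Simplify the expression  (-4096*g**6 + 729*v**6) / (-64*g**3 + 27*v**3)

-4096*g**6 + 729*v**6 factors as (-4*g + 3*v)*(4*g + 3*v)*(16*g**2 - 12*g*v + 9*v**2)*(16*g**2 + 12*g*v + 9*v**2).

64*g**3 + 27*v**3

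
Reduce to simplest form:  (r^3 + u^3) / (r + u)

Apply the sum-of-cubes factorisation and cancel (r + u).

r^2 - r*u + u^2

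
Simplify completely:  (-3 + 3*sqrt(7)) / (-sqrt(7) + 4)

1 + sqrt(7)

Multiply numerator and denominator by sqrt(7) + 4.
Denominator becomes 9; numerator becomes 9 + 9*sqrt(7).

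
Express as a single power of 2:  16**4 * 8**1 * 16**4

2**35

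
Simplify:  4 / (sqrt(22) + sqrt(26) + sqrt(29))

Group as (sqrt(22) + sqrt(26)) + sqrt(29); multiply by (sqrt(22) + sqrt(26)) - sqrt(29), then rationalise the remaining surd.

(-16*sqrt(4147) + 76*sqrt(29) + 100*sqrt(26) + 132*sqrt(22))/1927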